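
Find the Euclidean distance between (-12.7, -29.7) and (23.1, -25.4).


dx=35.8, dy=4.3
d^2 = 35.8^2 + 4.3^2 = 1300.13
d = sqrt(1300.13) = 36.0573

36.0573


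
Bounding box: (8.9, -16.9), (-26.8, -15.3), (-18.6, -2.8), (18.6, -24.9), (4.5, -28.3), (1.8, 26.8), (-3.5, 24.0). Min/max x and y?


x range: [-26.8, 18.6]
y range: [-28.3, 26.8]
Bounding box: (-26.8,-28.3) to (18.6,26.8)

(-26.8,-28.3) to (18.6,26.8)


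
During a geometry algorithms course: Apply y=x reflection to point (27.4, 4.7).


Reflection over y=x: (x,y) -> (y,x)
(27.4, 4.7) -> (4.7, 27.4)

(4.7, 27.4)


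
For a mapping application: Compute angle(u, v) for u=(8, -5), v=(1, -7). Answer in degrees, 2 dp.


u.v = 43, |u| = sqrt(89) = 9.434, |v| = sqrt(50) = 7.0711
cos(theta) = u.v/(|u||v|) = 43/sqrt(4450) = 0.644597
theta = acos(0.644597) = 49.86 degrees

49.86 degrees


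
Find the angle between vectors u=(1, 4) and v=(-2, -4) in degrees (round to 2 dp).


u.v = -18, |u| = sqrt(17) = 4.1231, |v| = sqrt(20) = 4.4721
cos(theta) = u.v/(|u||v|) = -18/sqrt(340) = -0.976187
theta = acos(-0.976187) = 167.47 degrees

167.47 degrees


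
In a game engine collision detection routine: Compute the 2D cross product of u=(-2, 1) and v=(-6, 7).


u x v = u_x*v_y - u_y*v_x = (-2)*7 - 1*(-6)
= (-14) - (-6) = -8

-8


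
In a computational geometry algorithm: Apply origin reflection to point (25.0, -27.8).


Reflection over origin: (x,y) -> (-x,-y)
(25, -27.8) -> (-25, 27.8)

(-25, 27.8)


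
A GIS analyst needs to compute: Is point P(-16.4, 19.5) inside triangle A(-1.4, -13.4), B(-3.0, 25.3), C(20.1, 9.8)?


Cross products: AB x AP = 527.86, BC x BP = -341.68, CA x CP = -1055.35
All same sign? no

No, outside


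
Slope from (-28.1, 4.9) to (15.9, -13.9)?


slope = (y2-y1)/(x2-x1) = ((-13.9)-4.9)/(15.9-(-28.1)) = (-18.8)/44 = -0.4273

-0.4273


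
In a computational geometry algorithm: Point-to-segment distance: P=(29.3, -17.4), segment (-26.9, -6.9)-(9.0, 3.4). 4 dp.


Project P onto AB: t = 1 (clamped to [0,1])
Closest point on segment: (9, 3.4)
Distance: 29.0642

29.0642


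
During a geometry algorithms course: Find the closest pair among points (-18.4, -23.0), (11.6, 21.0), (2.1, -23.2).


d(P0,P1) = 53.2541, d(P0,P2) = 20.501, d(P1,P2) = 45.2094
Closest: P0 and P2

Closest pair: (-18.4, -23.0) and (2.1, -23.2), distance = 20.501


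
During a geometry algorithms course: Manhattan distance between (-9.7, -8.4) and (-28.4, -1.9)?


|(-9.7)-(-28.4)| + |(-8.4)-(-1.9)| = 18.7 + 6.5 = 25.2

25.2


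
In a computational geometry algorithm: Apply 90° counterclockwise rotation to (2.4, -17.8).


90° CCW: (x,y) -> (-y, x)
(2.4,-17.8) -> (17.8, 2.4)

(17.8, 2.4)


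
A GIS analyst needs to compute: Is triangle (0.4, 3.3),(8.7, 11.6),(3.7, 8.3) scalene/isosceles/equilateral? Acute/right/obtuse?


Side lengths squared: AB^2=137.78, BC^2=35.89, CA^2=35.89
Sorted: [35.89, 35.89, 137.78]
By sides: Isosceles, By angles: Obtuse

Isosceles, Obtuse


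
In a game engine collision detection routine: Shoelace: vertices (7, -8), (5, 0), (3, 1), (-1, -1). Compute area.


Shoelace sum: (7*0 - 5*(-8)) + (5*1 - 3*0) + (3*(-1) - (-1)*1) + ((-1)*(-8) - 7*(-1))
= 58
Area = |58|/2 = 29

29


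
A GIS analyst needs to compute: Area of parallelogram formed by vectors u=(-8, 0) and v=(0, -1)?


|u x v| = |(-8)*(-1) - 0*0|
= |8 - 0| = 8

8


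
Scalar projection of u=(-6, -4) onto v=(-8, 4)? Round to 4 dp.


u.v = 32, |v| = sqrt(80) = 8.9443
Scalar projection = u.v / |v| = 32 / sqrt(80) = 3.5777

3.5777


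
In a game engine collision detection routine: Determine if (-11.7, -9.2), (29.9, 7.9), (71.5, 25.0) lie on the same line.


Cross product: (29.9-(-11.7))*(25-(-9.2)) - (7.9-(-9.2))*(71.5-(-11.7))
= 0

Yes, collinear


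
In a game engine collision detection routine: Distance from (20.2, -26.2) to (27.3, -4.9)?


dx=7.1, dy=21.3
d^2 = 7.1^2 + 21.3^2 = 504.1
d = sqrt(504.1) = 22.4522

22.4522


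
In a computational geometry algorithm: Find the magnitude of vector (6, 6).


|u| = sqrt(6^2 + 6^2) = sqrt(72) = 8.4853

8.4853


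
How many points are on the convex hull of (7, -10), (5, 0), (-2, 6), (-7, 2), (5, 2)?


Convex hull vertices (CCW): (-7, 2), (7, -10), (5, 2), (-2, 6)
Count = 4

4


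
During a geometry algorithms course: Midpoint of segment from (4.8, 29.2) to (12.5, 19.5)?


M = ((4.8+12.5)/2, (29.2+19.5)/2)
= (8.65, 24.35)

(8.65, 24.35)


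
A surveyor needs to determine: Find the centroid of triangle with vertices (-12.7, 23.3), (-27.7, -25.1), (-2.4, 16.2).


Centroid = ((x_A+x_B+x_C)/3, (y_A+y_B+y_C)/3)
= (((-12.7)+(-27.7)+(-2.4))/3, (23.3+(-25.1)+16.2)/3)
= (-14.2667, 4.8)

(-14.2667, 4.8)


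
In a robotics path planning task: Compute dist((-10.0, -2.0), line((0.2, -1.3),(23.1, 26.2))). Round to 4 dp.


|cross product| = 264.47
|line direction| = sqrt(1280.66) = 35.7863
Distance = 264.47/sqrt(1280.66) = 7.3903

7.3903


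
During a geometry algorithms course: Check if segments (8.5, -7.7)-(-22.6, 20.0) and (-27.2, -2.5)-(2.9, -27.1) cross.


Cross products: d1=721.7, d2=790.41, d3=827.17, d4=758.46
d1*d2 < 0 and d3*d4 < 0? no

No, they don't intersect


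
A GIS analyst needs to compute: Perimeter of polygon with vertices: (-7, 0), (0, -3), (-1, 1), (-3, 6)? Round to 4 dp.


Sides: (-7, 0)->(0, -3): sqrt(58) = 7.615773, (0, -3)->(-1, 1): sqrt(17) = 4.123106, (-1, 1)->(-3, 6): sqrt(29) = 5.385165, (-3, 6)->(-7, 0): sqrt(52) = 7.211103
Sum = 24.335147
Perimeter = 24.3351

24.3351


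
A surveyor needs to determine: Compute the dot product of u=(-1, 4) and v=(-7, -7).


u . v = u_x*v_x + u_y*v_y = (-1)*(-7) + 4*(-7)
= 7 + (-28) = -21

-21


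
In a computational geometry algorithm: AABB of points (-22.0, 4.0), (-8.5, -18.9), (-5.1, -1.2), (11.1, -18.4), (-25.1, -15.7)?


x range: [-25.1, 11.1]
y range: [-18.9, 4]
Bounding box: (-25.1,-18.9) to (11.1,4)

(-25.1,-18.9) to (11.1,4)


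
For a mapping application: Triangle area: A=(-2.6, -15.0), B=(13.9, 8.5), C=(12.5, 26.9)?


Area = |x_A(y_B-y_C) + x_B(y_C-y_A) + x_C(y_A-y_B)|/2
= |47.84 + 582.41 + (-293.75)|/2
= 336.5/2 = 168.25

168.25


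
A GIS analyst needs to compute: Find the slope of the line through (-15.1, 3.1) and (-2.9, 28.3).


slope = (y2-y1)/(x2-x1) = (28.3-3.1)/((-2.9)-(-15.1)) = 25.2/12.2 = 2.0656

2.0656


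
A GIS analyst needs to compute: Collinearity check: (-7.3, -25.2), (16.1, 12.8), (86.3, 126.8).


Cross product: (16.1-(-7.3))*(126.8-(-25.2)) - (12.8-(-25.2))*(86.3-(-7.3))
= 0

Yes, collinear


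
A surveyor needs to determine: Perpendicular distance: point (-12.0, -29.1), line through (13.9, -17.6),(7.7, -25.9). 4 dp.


|cross product| = 143.67
|line direction| = sqrt(107.33) = 10.36
Distance = 143.67/sqrt(107.33) = 13.8677

13.8677


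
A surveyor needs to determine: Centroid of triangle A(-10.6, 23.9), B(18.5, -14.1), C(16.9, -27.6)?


Centroid = ((x_A+x_B+x_C)/3, (y_A+y_B+y_C)/3)
= (((-10.6)+18.5+16.9)/3, (23.9+(-14.1)+(-27.6))/3)
= (8.2667, -5.9333)

(8.2667, -5.9333)


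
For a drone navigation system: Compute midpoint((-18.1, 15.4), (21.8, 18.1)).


M = (((-18.1)+21.8)/2, (15.4+18.1)/2)
= (1.85, 16.75)

(1.85, 16.75)


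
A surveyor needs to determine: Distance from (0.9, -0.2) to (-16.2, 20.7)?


dx=-17.1, dy=20.9
d^2 = (-17.1)^2 + 20.9^2 = 729.22
d = sqrt(729.22) = 27.0041

27.0041


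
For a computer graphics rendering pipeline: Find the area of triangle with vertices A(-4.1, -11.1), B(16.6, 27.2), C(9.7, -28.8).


Area = |x_A(y_B-y_C) + x_B(y_C-y_A) + x_C(y_A-y_B)|/2
= |(-229.6) + (-293.82) + (-371.51)|/2
= 894.93/2 = 447.465

447.465


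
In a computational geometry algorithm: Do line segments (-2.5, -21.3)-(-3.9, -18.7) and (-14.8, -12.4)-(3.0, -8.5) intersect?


Cross products: d1=-206.39, d2=-154.65, d3=19.52, d4=-32.22
d1*d2 < 0 and d3*d4 < 0? no

No, they don't intersect


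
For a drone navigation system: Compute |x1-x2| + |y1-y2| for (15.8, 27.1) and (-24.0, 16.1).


|15.8-(-24)| + |27.1-16.1| = 39.8 + 11 = 50.8

50.8


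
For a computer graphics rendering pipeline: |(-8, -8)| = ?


|u| = sqrt((-8)^2 + (-8)^2) = sqrt(128) = 11.3137

11.3137


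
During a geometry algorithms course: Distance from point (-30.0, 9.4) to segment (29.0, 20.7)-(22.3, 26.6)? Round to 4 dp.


Project P onto AB: t = 1 (clamped to [0,1])
Closest point on segment: (22.3, 26.6)
Distance: 55.0557

55.0557


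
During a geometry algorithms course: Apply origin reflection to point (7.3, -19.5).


Reflection over origin: (x,y) -> (-x,-y)
(7.3, -19.5) -> (-7.3, 19.5)

(-7.3, 19.5)


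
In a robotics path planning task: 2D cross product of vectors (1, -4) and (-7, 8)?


u x v = u_x*v_y - u_y*v_x = 1*8 - (-4)*(-7)
= 8 - 28 = -20

-20


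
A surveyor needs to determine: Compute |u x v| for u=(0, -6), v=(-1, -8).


|u x v| = |0*(-8) - (-6)*(-1)|
= |0 - 6| = 6

6


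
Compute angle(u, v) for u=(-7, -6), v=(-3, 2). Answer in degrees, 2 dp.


u.v = 9, |u| = sqrt(85) = 9.2195, |v| = sqrt(13) = 3.6056
cos(theta) = u.v/(|u||v|) = 9/sqrt(1105) = 0.270746
theta = acos(0.270746) = 74.29 degrees

74.29 degrees


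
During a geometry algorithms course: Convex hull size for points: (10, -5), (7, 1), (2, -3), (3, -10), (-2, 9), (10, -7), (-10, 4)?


Convex hull vertices (CCW): (-10, 4), (3, -10), (10, -7), (10, -5), (7, 1), (-2, 9)
Count = 6

6


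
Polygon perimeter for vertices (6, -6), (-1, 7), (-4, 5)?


Sides: (6, -6)->(-1, 7): sqrt(218) = 14.764823, (-1, 7)->(-4, 5): sqrt(13) = 3.605551, (-4, 5)->(6, -6): sqrt(221) = 14.866069
Sum = 33.236443
Perimeter = 33.2364

33.2364


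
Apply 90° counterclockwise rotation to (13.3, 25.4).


90° CCW: (x,y) -> (-y, x)
(13.3,25.4) -> (-25.4, 13.3)

(-25.4, 13.3)


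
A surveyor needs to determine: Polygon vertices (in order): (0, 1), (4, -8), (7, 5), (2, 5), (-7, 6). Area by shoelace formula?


Shoelace sum: (0*(-8) - 4*1) + (4*5 - 7*(-8)) + (7*5 - 2*5) + (2*6 - (-7)*5) + ((-7)*1 - 0*6)
= 137
Area = |137|/2 = 68.5

68.5


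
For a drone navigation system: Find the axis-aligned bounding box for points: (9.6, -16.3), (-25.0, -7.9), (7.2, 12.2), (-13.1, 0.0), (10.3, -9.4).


x range: [-25, 10.3]
y range: [-16.3, 12.2]
Bounding box: (-25,-16.3) to (10.3,12.2)

(-25,-16.3) to (10.3,12.2)


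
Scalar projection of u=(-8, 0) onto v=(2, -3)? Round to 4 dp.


u.v = -16, |v| = sqrt(13) = 3.6056
Scalar projection = u.v / |v| = -16 / sqrt(13) = -4.4376

-4.4376


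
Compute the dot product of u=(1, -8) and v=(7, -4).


u . v = u_x*v_x + u_y*v_y = 1*7 + (-8)*(-4)
= 7 + 32 = 39

39


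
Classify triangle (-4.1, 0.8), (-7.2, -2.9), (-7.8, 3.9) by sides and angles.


Side lengths squared: AB^2=23.3, BC^2=46.6, CA^2=23.3
Sorted: [23.3, 23.3, 46.6]
By sides: Isosceles, By angles: Right

Isosceles, Right


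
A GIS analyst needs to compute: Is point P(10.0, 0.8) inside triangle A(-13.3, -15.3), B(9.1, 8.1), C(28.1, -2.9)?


Cross products: AB x AP = -184.58, BC x BP = -128.8, CA x CP = -377.62
All same sign? yes

Yes, inside


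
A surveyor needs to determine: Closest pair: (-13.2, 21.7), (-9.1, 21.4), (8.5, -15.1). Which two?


d(P0,P1) = 4.111, d(P0,P2) = 42.7215, d(P1,P2) = 40.5217
Closest: P0 and P1

Closest pair: (-13.2, 21.7) and (-9.1, 21.4), distance = 4.111


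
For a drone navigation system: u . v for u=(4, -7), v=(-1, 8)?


u . v = u_x*v_x + u_y*v_y = 4*(-1) + (-7)*8
= (-4) + (-56) = -60

-60


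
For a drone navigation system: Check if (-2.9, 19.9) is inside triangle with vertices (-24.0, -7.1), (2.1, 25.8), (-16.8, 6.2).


Cross products: AB x AP = 10.51, BC x BP = 13.51, CA x CP = 86.23
All same sign? yes

Yes, inside


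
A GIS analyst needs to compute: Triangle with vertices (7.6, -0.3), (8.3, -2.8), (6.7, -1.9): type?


Side lengths squared: AB^2=6.74, BC^2=3.37, CA^2=3.37
Sorted: [3.37, 3.37, 6.74]
By sides: Isosceles, By angles: Right

Isosceles, Right


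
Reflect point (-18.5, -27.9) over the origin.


Reflection over origin: (x,y) -> (-x,-y)
(-18.5, -27.9) -> (18.5, 27.9)

(18.5, 27.9)


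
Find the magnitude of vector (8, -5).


|u| = sqrt(8^2 + (-5)^2) = sqrt(89) = 9.434

9.434


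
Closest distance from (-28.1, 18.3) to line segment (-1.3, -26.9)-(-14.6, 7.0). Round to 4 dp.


Project P onto AB: t = 1 (clamped to [0,1])
Closest point on segment: (-14.6, 7)
Distance: 17.6051

17.6051


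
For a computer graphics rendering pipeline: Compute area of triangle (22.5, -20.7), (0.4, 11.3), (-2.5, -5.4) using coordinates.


Area = |x_A(y_B-y_C) + x_B(y_C-y_A) + x_C(y_A-y_B)|/2
= |375.75 + 6.12 + 80|/2
= 461.87/2 = 230.935

230.935


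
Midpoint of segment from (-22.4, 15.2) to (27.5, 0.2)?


M = (((-22.4)+27.5)/2, (15.2+0.2)/2)
= (2.55, 7.7)

(2.55, 7.7)


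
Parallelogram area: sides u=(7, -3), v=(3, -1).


|u x v| = |7*(-1) - (-3)*3|
= |(-7) - (-9)| = 2

2


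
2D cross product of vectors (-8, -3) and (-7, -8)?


u x v = u_x*v_y - u_y*v_x = (-8)*(-8) - (-3)*(-7)
= 64 - 21 = 43

43


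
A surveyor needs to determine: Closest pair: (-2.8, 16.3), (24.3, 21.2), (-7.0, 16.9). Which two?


d(P0,P1) = 27.5394, d(P0,P2) = 4.2426, d(P1,P2) = 31.594
Closest: P0 and P2

Closest pair: (-2.8, 16.3) and (-7.0, 16.9), distance = 4.2426


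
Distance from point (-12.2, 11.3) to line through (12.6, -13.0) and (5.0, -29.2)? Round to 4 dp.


|cross product| = 586.44
|line direction| = sqrt(320.2) = 17.8941
Distance = 586.44/sqrt(320.2) = 32.7728

32.7728


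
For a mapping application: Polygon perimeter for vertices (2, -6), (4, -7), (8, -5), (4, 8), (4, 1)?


Sides: (2, -6)->(4, -7): sqrt(5) = 2.236068, (4, -7)->(8, -5): sqrt(20) = 4.472136, (8, -5)->(4, 8): sqrt(185) = 13.601471, (4, 8)->(4, 1): sqrt(49) = 7, (4, 1)->(2, -6): sqrt(53) = 7.28011
Sum = 34.589785
Perimeter = 34.5898

34.5898


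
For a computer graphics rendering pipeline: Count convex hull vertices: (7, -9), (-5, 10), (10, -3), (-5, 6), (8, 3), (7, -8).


Convex hull vertices (CCW): (-5, 6), (7, -9), (10, -3), (8, 3), (-5, 10)
Count = 5

5


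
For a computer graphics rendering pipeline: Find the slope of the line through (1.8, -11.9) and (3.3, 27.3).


slope = (y2-y1)/(x2-x1) = (27.3-(-11.9))/(3.3-1.8) = 39.2/1.5 = 26.1333

26.1333


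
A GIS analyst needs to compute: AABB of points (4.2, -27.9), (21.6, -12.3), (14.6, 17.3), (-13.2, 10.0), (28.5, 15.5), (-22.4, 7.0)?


x range: [-22.4, 28.5]
y range: [-27.9, 17.3]
Bounding box: (-22.4,-27.9) to (28.5,17.3)

(-22.4,-27.9) to (28.5,17.3)


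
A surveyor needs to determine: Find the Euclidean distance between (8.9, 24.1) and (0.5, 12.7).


dx=-8.4, dy=-11.4
d^2 = (-8.4)^2 + (-11.4)^2 = 200.52
d = sqrt(200.52) = 14.1605

14.1605


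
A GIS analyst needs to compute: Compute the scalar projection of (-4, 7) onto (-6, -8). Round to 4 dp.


u.v = -32, |v| = sqrt(100) = 10
Scalar projection = u.v / |v| = -32 / sqrt(100) = -3.2

-3.2


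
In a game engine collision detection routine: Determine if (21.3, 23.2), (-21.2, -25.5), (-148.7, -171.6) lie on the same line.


Cross product: ((-21.2)-21.3)*((-171.6)-23.2) - ((-25.5)-23.2)*((-148.7)-21.3)
= 0

Yes, collinear


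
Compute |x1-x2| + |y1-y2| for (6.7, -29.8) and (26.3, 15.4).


|6.7-26.3| + |(-29.8)-15.4| = 19.6 + 45.2 = 64.8

64.8


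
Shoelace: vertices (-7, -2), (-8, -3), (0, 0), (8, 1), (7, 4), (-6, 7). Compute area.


Shoelace sum: ((-7)*(-3) - (-8)*(-2)) + ((-8)*0 - 0*(-3)) + (0*1 - 8*0) + (8*4 - 7*1) + (7*7 - (-6)*4) + ((-6)*(-2) - (-7)*7)
= 164
Area = |164|/2 = 82

82


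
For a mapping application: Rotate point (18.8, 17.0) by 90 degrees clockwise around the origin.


90° CW: (x,y) -> (y, -x)
(18.8,17) -> (17, -18.8)

(17, -18.8)


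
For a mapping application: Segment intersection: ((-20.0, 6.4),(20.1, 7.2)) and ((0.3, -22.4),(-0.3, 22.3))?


Cross products: d1=890.13, d2=-902.82, d3=-1171.12, d4=621.83
d1*d2 < 0 and d3*d4 < 0? yes

Yes, they intersect


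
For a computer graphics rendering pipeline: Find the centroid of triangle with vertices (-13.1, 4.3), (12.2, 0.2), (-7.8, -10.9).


Centroid = ((x_A+x_B+x_C)/3, (y_A+y_B+y_C)/3)
= (((-13.1)+12.2+(-7.8))/3, (4.3+0.2+(-10.9))/3)
= (-2.9, -2.1333)

(-2.9, -2.1333)


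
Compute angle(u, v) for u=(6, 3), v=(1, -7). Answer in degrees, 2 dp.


u.v = -15, |u| = sqrt(45) = 6.7082, |v| = sqrt(50) = 7.0711
cos(theta) = u.v/(|u||v|) = -15/sqrt(2250) = -0.316228
theta = acos(-0.316228) = 108.43 degrees

108.43 degrees


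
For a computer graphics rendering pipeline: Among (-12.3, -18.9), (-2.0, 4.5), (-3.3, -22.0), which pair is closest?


d(P0,P1) = 25.5666, d(P0,P2) = 9.5189, d(P1,P2) = 26.5319
Closest: P0 and P2

Closest pair: (-12.3, -18.9) and (-3.3, -22.0), distance = 9.5189


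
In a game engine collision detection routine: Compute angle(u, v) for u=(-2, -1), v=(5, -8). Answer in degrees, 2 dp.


u.v = -2, |u| = sqrt(5) = 2.2361, |v| = sqrt(89) = 9.434
cos(theta) = u.v/(|u||v|) = -2/sqrt(445) = -0.094809
theta = acos(-0.094809) = 95.44 degrees

95.44 degrees


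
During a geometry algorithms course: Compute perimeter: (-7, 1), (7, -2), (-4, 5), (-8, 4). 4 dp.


Sides: (-7, 1)->(7, -2): sqrt(205) = 14.317821, (7, -2)->(-4, 5): sqrt(170) = 13.038405, (-4, 5)->(-8, 4): sqrt(17) = 4.123106, (-8, 4)->(-7, 1): sqrt(10) = 3.162278
Sum = 34.64161
Perimeter = 34.6416

34.6416


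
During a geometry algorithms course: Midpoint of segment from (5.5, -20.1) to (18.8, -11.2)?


M = ((5.5+18.8)/2, ((-20.1)+(-11.2))/2)
= (12.15, -15.65)

(12.15, -15.65)


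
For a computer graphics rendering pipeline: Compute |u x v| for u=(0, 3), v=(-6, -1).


|u x v| = |0*(-1) - 3*(-6)|
= |0 - (-18)| = 18

18


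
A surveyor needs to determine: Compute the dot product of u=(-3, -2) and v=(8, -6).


u . v = u_x*v_x + u_y*v_y = (-3)*8 + (-2)*(-6)
= (-24) + 12 = -12

-12


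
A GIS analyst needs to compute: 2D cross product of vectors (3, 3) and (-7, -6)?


u x v = u_x*v_y - u_y*v_x = 3*(-6) - 3*(-7)
= (-18) - (-21) = 3

3


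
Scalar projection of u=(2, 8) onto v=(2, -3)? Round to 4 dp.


u.v = -20, |v| = sqrt(13) = 3.6056
Scalar projection = u.v / |v| = -20 / sqrt(13) = -5.547

-5.547


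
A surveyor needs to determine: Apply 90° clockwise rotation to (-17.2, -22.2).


90° CW: (x,y) -> (y, -x)
(-17.2,-22.2) -> (-22.2, 17.2)

(-22.2, 17.2)


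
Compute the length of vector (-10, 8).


|u| = sqrt((-10)^2 + 8^2) = sqrt(164) = 12.8062

12.8062


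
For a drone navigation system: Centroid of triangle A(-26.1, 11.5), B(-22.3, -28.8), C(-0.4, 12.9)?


Centroid = ((x_A+x_B+x_C)/3, (y_A+y_B+y_C)/3)
= (((-26.1)+(-22.3)+(-0.4))/3, (11.5+(-28.8)+12.9)/3)
= (-16.2667, -1.4667)

(-16.2667, -1.4667)


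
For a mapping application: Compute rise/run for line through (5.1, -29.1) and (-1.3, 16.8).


slope = (y2-y1)/(x2-x1) = (16.8-(-29.1))/((-1.3)-5.1) = 45.9/(-6.4) = -7.1719

-7.1719


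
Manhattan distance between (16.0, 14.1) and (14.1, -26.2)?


|16-14.1| + |14.1-(-26.2)| = 1.9 + 40.3 = 42.2

42.2


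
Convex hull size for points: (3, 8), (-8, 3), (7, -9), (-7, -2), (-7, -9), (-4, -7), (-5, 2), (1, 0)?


Convex hull vertices (CCW): (-8, 3), (-7, -9), (7, -9), (3, 8)
Count = 4

4


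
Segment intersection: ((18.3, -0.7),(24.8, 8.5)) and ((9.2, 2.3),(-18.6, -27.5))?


Cross products: d1=354.58, d2=292.52, d3=103.22, d4=165.28
d1*d2 < 0 and d3*d4 < 0? no

No, they don't intersect


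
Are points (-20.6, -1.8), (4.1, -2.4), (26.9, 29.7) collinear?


Cross product: (4.1-(-20.6))*(29.7-(-1.8)) - ((-2.4)-(-1.8))*(26.9-(-20.6))
= 806.55

No, not collinear


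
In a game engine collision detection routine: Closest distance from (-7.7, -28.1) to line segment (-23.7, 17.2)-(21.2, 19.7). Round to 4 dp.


Project P onto AB: t = 0.2992 (clamped to [0,1])
Closest point on segment: (-10.2639, 17.9481)
Distance: 46.1194

46.1194


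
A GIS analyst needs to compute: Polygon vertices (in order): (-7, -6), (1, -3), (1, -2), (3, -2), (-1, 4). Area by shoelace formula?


Shoelace sum: ((-7)*(-3) - 1*(-6)) + (1*(-2) - 1*(-3)) + (1*(-2) - 3*(-2)) + (3*4 - (-1)*(-2)) + ((-1)*(-6) - (-7)*4)
= 76
Area = |76|/2 = 38

38


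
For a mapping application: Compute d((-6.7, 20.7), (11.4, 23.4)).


dx=18.1, dy=2.7
d^2 = 18.1^2 + 2.7^2 = 334.9
d = sqrt(334.9) = 18.3003

18.3003


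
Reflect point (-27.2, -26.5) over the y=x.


Reflection over y=x: (x,y) -> (y,x)
(-27.2, -26.5) -> (-26.5, -27.2)

(-26.5, -27.2)


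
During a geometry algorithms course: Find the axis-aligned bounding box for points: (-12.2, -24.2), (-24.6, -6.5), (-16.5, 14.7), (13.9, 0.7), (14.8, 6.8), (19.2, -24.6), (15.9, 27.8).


x range: [-24.6, 19.2]
y range: [-24.6, 27.8]
Bounding box: (-24.6,-24.6) to (19.2,27.8)

(-24.6,-24.6) to (19.2,27.8)


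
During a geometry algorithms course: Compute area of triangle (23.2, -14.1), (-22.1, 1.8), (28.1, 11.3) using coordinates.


Area = |x_A(y_B-y_C) + x_B(y_C-y_A) + x_C(y_A-y_B)|/2
= |(-220.4) + (-561.34) + (-446.79)|/2
= 1228.53/2 = 614.265

614.265


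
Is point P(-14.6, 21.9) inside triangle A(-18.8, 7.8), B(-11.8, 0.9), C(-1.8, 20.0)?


Cross products: AB x AP = 127.68, BC x BP = 263.48, CA x CP = -188.46
All same sign? no

No, outside


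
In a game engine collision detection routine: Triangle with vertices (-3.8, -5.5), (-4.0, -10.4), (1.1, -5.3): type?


Side lengths squared: AB^2=24.05, BC^2=52.02, CA^2=24.05
Sorted: [24.05, 24.05, 52.02]
By sides: Isosceles, By angles: Obtuse

Isosceles, Obtuse


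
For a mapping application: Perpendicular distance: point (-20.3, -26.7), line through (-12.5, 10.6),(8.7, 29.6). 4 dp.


|cross product| = 642.56
|line direction| = sqrt(810.44) = 28.4682
Distance = 642.56/sqrt(810.44) = 22.5711

22.5711


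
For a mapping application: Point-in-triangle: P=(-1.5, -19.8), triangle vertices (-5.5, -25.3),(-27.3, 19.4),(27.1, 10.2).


Cross products: AB x AP = -298.7, BC x BP = -1895.12, CA x CP = -37.3
All same sign? yes

Yes, inside


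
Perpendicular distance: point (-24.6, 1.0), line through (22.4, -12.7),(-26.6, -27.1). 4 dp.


|cross product| = 1348.1
|line direction| = sqrt(2608.36) = 51.0721
Distance = 1348.1/sqrt(2608.36) = 26.396

26.396


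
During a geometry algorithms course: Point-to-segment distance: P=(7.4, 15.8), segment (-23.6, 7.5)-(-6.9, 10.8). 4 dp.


Project P onto AB: t = 1 (clamped to [0,1])
Closest point on segment: (-6.9, 10.8)
Distance: 15.1489

15.1489


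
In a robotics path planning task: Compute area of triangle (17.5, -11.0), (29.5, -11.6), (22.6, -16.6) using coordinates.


Area = |x_A(y_B-y_C) + x_B(y_C-y_A) + x_C(y_A-y_B)|/2
= |87.5 + (-165.2) + 13.56|/2
= 64.14/2 = 32.07

32.07


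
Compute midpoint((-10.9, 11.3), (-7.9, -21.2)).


M = (((-10.9)+(-7.9))/2, (11.3+(-21.2))/2)
= (-9.4, -4.95)

(-9.4, -4.95)


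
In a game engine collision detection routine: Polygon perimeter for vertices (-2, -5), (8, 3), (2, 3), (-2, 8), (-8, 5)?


Sides: (-2, -5)->(8, 3): sqrt(164) = 12.806248, (8, 3)->(2, 3): sqrt(36) = 6, (2, 3)->(-2, 8): sqrt(41) = 6.403124, (-2, 8)->(-8, 5): sqrt(45) = 6.708204, (-8, 5)->(-2, -5): sqrt(136) = 11.661904
Sum = 43.57948
Perimeter = 43.5795

43.5795


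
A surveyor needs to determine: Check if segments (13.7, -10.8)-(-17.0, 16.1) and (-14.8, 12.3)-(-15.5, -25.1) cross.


Cross products: d1=1082.07, d2=-84.94, d3=57.48, d4=1224.49
d1*d2 < 0 and d3*d4 < 0? no

No, they don't intersect


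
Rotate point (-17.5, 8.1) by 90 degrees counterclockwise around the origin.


90° CCW: (x,y) -> (-y, x)
(-17.5,8.1) -> (-8.1, -17.5)

(-8.1, -17.5)


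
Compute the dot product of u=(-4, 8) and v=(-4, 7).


u . v = u_x*v_x + u_y*v_y = (-4)*(-4) + 8*7
= 16 + 56 = 72

72


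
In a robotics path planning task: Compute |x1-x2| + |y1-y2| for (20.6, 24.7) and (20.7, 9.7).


|20.6-20.7| + |24.7-9.7| = 0.1 + 15 = 15.1

15.1


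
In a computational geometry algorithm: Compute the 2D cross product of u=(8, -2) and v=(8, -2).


u x v = u_x*v_y - u_y*v_x = 8*(-2) - (-2)*8
= (-16) - (-16) = 0

0


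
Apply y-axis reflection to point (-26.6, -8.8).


Reflection over y-axis: (x,y) -> (-x,y)
(-26.6, -8.8) -> (26.6, -8.8)

(26.6, -8.8)


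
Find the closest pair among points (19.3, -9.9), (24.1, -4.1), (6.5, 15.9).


d(P0,P1) = 7.5286, d(P0,P2) = 28.8007, d(P1,P2) = 26.6413
Closest: P0 and P1

Closest pair: (19.3, -9.9) and (24.1, -4.1), distance = 7.5286


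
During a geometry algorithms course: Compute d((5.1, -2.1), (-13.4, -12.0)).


dx=-18.5, dy=-9.9
d^2 = (-18.5)^2 + (-9.9)^2 = 440.26
d = sqrt(440.26) = 20.9824

20.9824


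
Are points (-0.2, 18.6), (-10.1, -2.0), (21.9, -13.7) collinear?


Cross product: ((-10.1)-(-0.2))*((-13.7)-18.6) - ((-2)-18.6)*(21.9-(-0.2))
= 775.03

No, not collinear


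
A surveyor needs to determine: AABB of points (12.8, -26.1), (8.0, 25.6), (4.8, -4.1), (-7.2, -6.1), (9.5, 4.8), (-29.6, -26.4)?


x range: [-29.6, 12.8]
y range: [-26.4, 25.6]
Bounding box: (-29.6,-26.4) to (12.8,25.6)

(-29.6,-26.4) to (12.8,25.6)


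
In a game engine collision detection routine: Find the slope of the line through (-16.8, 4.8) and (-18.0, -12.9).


slope = (y2-y1)/(x2-x1) = ((-12.9)-4.8)/((-18)-(-16.8)) = (-17.7)/(-1.2) = 14.75

14.75


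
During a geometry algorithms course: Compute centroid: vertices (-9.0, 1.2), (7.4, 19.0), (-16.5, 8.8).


Centroid = ((x_A+x_B+x_C)/3, (y_A+y_B+y_C)/3)
= (((-9)+7.4+(-16.5))/3, (1.2+19+8.8)/3)
= (-6.0333, 9.6667)

(-6.0333, 9.6667)


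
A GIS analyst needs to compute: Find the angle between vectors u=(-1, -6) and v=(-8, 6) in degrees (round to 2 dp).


u.v = -28, |u| = sqrt(37) = 6.0828, |v| = sqrt(100) = 10
cos(theta) = u.v/(|u||v|) = -28/sqrt(3700) = -0.460317
theta = acos(-0.460317) = 117.41 degrees

117.41 degrees


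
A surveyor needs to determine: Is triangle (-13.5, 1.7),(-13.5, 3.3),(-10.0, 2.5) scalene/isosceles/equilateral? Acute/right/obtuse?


Side lengths squared: AB^2=2.56, BC^2=12.89, CA^2=12.89
Sorted: [2.56, 12.89, 12.89]
By sides: Isosceles, By angles: Acute

Isosceles, Acute


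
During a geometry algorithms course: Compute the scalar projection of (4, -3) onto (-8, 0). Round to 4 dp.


u.v = -32, |v| = sqrt(64) = 8
Scalar projection = u.v / |v| = -32 / sqrt(64) = -4

-4


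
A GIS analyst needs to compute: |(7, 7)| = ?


|u| = sqrt(7^2 + 7^2) = sqrt(98) = 9.8995

9.8995


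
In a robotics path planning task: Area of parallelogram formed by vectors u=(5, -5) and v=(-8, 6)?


|u x v| = |5*6 - (-5)*(-8)|
= |30 - 40| = 10

10


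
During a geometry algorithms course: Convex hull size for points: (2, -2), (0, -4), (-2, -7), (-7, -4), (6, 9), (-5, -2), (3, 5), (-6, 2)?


Convex hull vertices (CCW): (-7, -4), (-2, -7), (2, -2), (6, 9), (-6, 2)
Count = 5

5


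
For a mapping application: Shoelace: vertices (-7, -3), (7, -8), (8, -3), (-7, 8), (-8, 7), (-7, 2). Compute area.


Shoelace sum: ((-7)*(-8) - 7*(-3)) + (7*(-3) - 8*(-8)) + (8*8 - (-7)*(-3)) + ((-7)*7 - (-8)*8) + ((-8)*2 - (-7)*7) + ((-7)*(-3) - (-7)*2)
= 246
Area = |246|/2 = 123

123


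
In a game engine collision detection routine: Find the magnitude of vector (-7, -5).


|u| = sqrt((-7)^2 + (-5)^2) = sqrt(74) = 8.6023

8.6023


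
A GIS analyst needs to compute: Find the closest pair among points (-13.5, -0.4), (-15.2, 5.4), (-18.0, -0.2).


d(P0,P1) = 6.044, d(P0,P2) = 4.5044, d(P1,P2) = 6.261
Closest: P0 and P2

Closest pair: (-13.5, -0.4) and (-18.0, -0.2), distance = 4.5044


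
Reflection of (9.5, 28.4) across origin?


Reflection over origin: (x,y) -> (-x,-y)
(9.5, 28.4) -> (-9.5, -28.4)

(-9.5, -28.4)


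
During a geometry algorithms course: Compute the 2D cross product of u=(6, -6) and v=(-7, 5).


u x v = u_x*v_y - u_y*v_x = 6*5 - (-6)*(-7)
= 30 - 42 = -12

-12


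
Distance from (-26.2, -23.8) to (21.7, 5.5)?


dx=47.9, dy=29.3
d^2 = 47.9^2 + 29.3^2 = 3152.9
d = sqrt(3152.9) = 56.1507

56.1507


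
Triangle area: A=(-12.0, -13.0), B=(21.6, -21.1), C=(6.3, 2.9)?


Area = |x_A(y_B-y_C) + x_B(y_C-y_A) + x_C(y_A-y_B)|/2
= |288 + 343.44 + 51.03|/2
= 682.47/2 = 341.235

341.235


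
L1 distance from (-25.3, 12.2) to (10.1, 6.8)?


|(-25.3)-10.1| + |12.2-6.8| = 35.4 + 5.4 = 40.8

40.8


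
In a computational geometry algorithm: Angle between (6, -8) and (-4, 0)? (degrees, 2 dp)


u.v = -24, |u| = sqrt(100) = 10, |v| = sqrt(16) = 4
cos(theta) = u.v/(|u||v|) = -24/sqrt(1600) = -0.6
theta = acos(-0.6) = 126.87 degrees

126.87 degrees


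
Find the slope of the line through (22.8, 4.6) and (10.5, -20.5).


slope = (y2-y1)/(x2-x1) = ((-20.5)-4.6)/(10.5-22.8) = (-25.1)/(-12.3) = 2.0407

2.0407


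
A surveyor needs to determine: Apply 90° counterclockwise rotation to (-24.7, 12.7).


90° CCW: (x,y) -> (-y, x)
(-24.7,12.7) -> (-12.7, -24.7)

(-12.7, -24.7)


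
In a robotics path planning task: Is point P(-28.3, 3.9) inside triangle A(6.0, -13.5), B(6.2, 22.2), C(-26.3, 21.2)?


Cross products: AB x AP = 1227.99, BC x BP = 560.25, CA x CP = -628.19
All same sign? no

No, outside


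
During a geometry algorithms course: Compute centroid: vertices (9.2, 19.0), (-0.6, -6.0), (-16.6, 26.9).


Centroid = ((x_A+x_B+x_C)/3, (y_A+y_B+y_C)/3)
= ((9.2+(-0.6)+(-16.6))/3, (19+(-6)+26.9)/3)
= (-2.6667, 13.3)

(-2.6667, 13.3)


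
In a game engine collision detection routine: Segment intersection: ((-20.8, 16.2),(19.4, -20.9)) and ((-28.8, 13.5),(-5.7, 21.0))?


Cross products: d1=2.37, d2=-1156.14, d3=-405.34, d4=753.17
d1*d2 < 0 and d3*d4 < 0? yes

Yes, they intersect


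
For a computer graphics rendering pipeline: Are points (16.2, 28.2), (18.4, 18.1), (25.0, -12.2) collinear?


Cross product: (18.4-16.2)*((-12.2)-28.2) - (18.1-28.2)*(25-16.2)
= 0

Yes, collinear


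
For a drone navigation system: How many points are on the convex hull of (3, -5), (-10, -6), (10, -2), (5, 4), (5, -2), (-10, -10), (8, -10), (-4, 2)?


Convex hull vertices (CCW): (-10, -10), (8, -10), (10, -2), (5, 4), (-4, 2), (-10, -6)
Count = 6

6


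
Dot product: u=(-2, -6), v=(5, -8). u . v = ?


u . v = u_x*v_x + u_y*v_y = (-2)*5 + (-6)*(-8)
= (-10) + 48 = 38

38


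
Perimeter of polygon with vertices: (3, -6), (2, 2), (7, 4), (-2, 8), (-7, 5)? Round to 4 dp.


Sides: (3, -6)->(2, 2): sqrt(65) = 8.062258, (2, 2)->(7, 4): sqrt(29) = 5.385165, (7, 4)->(-2, 8): sqrt(97) = 9.848858, (-2, 8)->(-7, 5): sqrt(34) = 5.830952, (-7, 5)->(3, -6): sqrt(221) = 14.866069
Sum = 43.993302
Perimeter = 43.9933

43.9933


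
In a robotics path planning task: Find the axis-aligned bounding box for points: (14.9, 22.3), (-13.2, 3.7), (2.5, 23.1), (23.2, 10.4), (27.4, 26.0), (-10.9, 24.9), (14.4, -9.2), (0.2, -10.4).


x range: [-13.2, 27.4]
y range: [-10.4, 26]
Bounding box: (-13.2,-10.4) to (27.4,26)

(-13.2,-10.4) to (27.4,26)


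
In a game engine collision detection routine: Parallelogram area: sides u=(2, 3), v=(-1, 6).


|u x v| = |2*6 - 3*(-1)|
= |12 - (-3)| = 15

15


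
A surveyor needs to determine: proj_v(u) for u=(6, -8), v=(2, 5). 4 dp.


u.v = -28, |v| = sqrt(29) = 5.3852
Scalar projection = u.v / |v| = -28 / sqrt(29) = -5.1995

-5.1995


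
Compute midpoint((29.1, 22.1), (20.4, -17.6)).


M = ((29.1+20.4)/2, (22.1+(-17.6))/2)
= (24.75, 2.25)

(24.75, 2.25)


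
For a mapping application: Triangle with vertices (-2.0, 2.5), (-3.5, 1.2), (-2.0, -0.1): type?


Side lengths squared: AB^2=3.94, BC^2=3.94, CA^2=6.76
Sorted: [3.94, 3.94, 6.76]
By sides: Isosceles, By angles: Acute

Isosceles, Acute


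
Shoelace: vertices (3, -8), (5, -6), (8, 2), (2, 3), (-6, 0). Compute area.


Shoelace sum: (3*(-6) - 5*(-8)) + (5*2 - 8*(-6)) + (8*3 - 2*2) + (2*0 - (-6)*3) + ((-6)*(-8) - 3*0)
= 166
Area = |166|/2 = 83

83


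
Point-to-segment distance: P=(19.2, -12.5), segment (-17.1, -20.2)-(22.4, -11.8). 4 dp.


Project P onto AB: t = 0.9189 (clamped to [0,1])
Closest point on segment: (19.196, -12.4813)
Distance: 0.0191

0.0191


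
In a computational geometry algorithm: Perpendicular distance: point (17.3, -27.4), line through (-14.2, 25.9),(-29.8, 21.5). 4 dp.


|cross product| = 970.08
|line direction| = sqrt(262.72) = 16.2086
Distance = 970.08/sqrt(262.72) = 59.8496

59.8496


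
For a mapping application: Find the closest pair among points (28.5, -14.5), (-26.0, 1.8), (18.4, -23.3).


d(P0,P1) = 56.8853, d(P0,P2) = 13.3959, d(P1,P2) = 51.0036
Closest: P0 and P2

Closest pair: (28.5, -14.5) and (18.4, -23.3), distance = 13.3959


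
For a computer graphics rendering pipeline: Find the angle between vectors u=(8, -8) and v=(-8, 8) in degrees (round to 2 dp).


u.v = -128, |u| = sqrt(128) = 11.3137, |v| = sqrt(128) = 11.3137
cos(theta) = u.v/(|u||v|) = -128/sqrt(16384) = -1
theta = acos(-1) = 180 degrees

180 degrees


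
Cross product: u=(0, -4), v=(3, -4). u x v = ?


u x v = u_x*v_y - u_y*v_x = 0*(-4) - (-4)*3
= 0 - (-12) = 12

12


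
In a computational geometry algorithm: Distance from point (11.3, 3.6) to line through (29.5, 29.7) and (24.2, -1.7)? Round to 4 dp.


|cross product| = 433.15
|line direction| = sqrt(1014.05) = 31.8442
Distance = 433.15/sqrt(1014.05) = 13.6022

13.6022


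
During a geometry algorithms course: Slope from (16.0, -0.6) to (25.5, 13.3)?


slope = (y2-y1)/(x2-x1) = (13.3-(-0.6))/(25.5-16) = 13.9/9.5 = 1.4632

1.4632


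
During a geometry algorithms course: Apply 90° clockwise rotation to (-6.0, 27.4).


90° CW: (x,y) -> (y, -x)
(-6,27.4) -> (27.4, 6)

(27.4, 6)


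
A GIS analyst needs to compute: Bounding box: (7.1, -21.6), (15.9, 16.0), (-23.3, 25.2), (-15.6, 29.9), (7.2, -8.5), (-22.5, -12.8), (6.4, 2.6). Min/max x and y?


x range: [-23.3, 15.9]
y range: [-21.6, 29.9]
Bounding box: (-23.3,-21.6) to (15.9,29.9)

(-23.3,-21.6) to (15.9,29.9)


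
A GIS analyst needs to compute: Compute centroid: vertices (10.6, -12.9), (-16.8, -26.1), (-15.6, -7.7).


Centroid = ((x_A+x_B+x_C)/3, (y_A+y_B+y_C)/3)
= ((10.6+(-16.8)+(-15.6))/3, ((-12.9)+(-26.1)+(-7.7))/3)
= (-7.2667, -15.5667)

(-7.2667, -15.5667)


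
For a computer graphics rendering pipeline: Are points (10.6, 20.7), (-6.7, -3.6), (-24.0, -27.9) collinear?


Cross product: ((-6.7)-10.6)*((-27.9)-20.7) - ((-3.6)-20.7)*((-24)-10.6)
= 0

Yes, collinear


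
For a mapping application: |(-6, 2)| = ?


|u| = sqrt((-6)^2 + 2^2) = sqrt(40) = 6.3246

6.3246


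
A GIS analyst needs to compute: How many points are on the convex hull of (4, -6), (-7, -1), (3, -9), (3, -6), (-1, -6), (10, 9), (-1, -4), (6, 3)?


Convex hull vertices (CCW): (-7, -1), (-1, -6), (3, -9), (10, 9)
Count = 4

4


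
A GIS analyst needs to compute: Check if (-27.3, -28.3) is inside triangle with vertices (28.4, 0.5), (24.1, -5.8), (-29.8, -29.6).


Cross products: AB x AP = -227.07, BC x BP = -10.57, CA x CP = 0.41
All same sign? no

No, outside


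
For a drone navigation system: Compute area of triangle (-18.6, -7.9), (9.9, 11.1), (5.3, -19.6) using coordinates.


Area = |x_A(y_B-y_C) + x_B(y_C-y_A) + x_C(y_A-y_B)|/2
= |(-571.02) + (-115.83) + (-100.7)|/2
= 787.55/2 = 393.775

393.775


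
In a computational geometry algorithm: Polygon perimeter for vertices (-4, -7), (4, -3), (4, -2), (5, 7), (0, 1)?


Sides: (-4, -7)->(4, -3): sqrt(80) = 8.944272, (4, -3)->(4, -2): sqrt(1) = 1, (4, -2)->(5, 7): sqrt(82) = 9.055385, (5, 7)->(0, 1): sqrt(61) = 7.81025, (0, 1)->(-4, -7): sqrt(80) = 8.944272
Sum = 35.754179
Perimeter = 35.7542

35.7542


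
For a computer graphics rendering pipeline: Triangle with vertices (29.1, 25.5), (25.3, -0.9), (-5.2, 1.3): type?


Side lengths squared: AB^2=711.4, BC^2=935.09, CA^2=1762.13
Sorted: [711.4, 935.09, 1762.13]
By sides: Scalene, By angles: Obtuse

Scalene, Obtuse


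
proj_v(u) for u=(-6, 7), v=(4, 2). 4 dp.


u.v = -10, |v| = sqrt(20) = 4.4721
Scalar projection = u.v / |v| = -10 / sqrt(20) = -2.2361

-2.2361


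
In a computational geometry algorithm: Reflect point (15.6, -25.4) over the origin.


Reflection over origin: (x,y) -> (-x,-y)
(15.6, -25.4) -> (-15.6, 25.4)

(-15.6, 25.4)


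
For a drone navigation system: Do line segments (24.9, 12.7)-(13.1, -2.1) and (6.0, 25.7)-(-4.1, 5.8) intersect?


Cross products: d1=507.41, d2=422.07, d3=-433.12, d4=-347.78
d1*d2 < 0 and d3*d4 < 0? no

No, they don't intersect


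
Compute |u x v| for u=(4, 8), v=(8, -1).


|u x v| = |4*(-1) - 8*8|
= |(-4) - 64| = 68

68


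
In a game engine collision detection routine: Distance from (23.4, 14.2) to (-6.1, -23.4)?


dx=-29.5, dy=-37.6
d^2 = (-29.5)^2 + (-37.6)^2 = 2284.01
d = sqrt(2284.01) = 47.7913

47.7913


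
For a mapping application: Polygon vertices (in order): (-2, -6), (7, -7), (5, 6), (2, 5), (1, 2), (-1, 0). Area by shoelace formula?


Shoelace sum: ((-2)*(-7) - 7*(-6)) + (7*6 - 5*(-7)) + (5*5 - 2*6) + (2*2 - 1*5) + (1*0 - (-1)*2) + ((-1)*(-6) - (-2)*0)
= 153
Area = |153|/2 = 76.5

76.5


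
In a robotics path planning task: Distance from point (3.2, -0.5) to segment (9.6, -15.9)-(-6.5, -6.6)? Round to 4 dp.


Project P onto AB: t = 0.7124 (clamped to [0,1])
Closest point on segment: (-1.8689, -9.2751)
Distance: 10.1339

10.1339


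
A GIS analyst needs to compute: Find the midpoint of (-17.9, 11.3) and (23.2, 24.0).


M = (((-17.9)+23.2)/2, (11.3+24)/2)
= (2.65, 17.65)

(2.65, 17.65)


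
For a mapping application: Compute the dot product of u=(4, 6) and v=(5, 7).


u . v = u_x*v_x + u_y*v_y = 4*5 + 6*7
= 20 + 42 = 62

62


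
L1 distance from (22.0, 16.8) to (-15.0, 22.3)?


|22-(-15)| + |16.8-22.3| = 37 + 5.5 = 42.5

42.5


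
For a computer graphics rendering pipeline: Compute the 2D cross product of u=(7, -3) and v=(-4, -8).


u x v = u_x*v_y - u_y*v_x = 7*(-8) - (-3)*(-4)
= (-56) - 12 = -68

-68


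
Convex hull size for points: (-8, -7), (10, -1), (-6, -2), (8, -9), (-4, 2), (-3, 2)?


Convex hull vertices (CCW): (-8, -7), (8, -9), (10, -1), (-3, 2), (-4, 2), (-6, -2)
Count = 6

6


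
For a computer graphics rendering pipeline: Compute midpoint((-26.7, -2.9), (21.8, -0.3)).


M = (((-26.7)+21.8)/2, ((-2.9)+(-0.3))/2)
= (-2.45, -1.6)

(-2.45, -1.6)


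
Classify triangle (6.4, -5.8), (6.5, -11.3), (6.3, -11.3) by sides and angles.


Side lengths squared: AB^2=30.26, BC^2=0.04, CA^2=30.26
Sorted: [0.04, 30.26, 30.26]
By sides: Isosceles, By angles: Acute

Isosceles, Acute


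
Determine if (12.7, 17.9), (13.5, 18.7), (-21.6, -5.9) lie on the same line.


Cross product: (13.5-12.7)*((-5.9)-17.9) - (18.7-17.9)*((-21.6)-12.7)
= 8.4

No, not collinear


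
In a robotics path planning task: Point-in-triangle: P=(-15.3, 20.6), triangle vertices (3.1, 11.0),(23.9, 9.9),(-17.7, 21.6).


Cross products: AB x AP = 179.44, BC x BP = 13.52, CA x CP = 4.64
All same sign? yes

Yes, inside


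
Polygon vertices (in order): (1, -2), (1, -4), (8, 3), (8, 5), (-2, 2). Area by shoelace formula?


Shoelace sum: (1*(-4) - 1*(-2)) + (1*3 - 8*(-4)) + (8*5 - 8*3) + (8*2 - (-2)*5) + ((-2)*(-2) - 1*2)
= 77
Area = |77|/2 = 38.5

38.5


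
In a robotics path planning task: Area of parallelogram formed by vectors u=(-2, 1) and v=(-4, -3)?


|u x v| = |(-2)*(-3) - 1*(-4)|
= |6 - (-4)| = 10

10


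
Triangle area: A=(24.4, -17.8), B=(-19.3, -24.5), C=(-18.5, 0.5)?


Area = |x_A(y_B-y_C) + x_B(y_C-y_A) + x_C(y_A-y_B)|/2
= |(-610) + (-353.19) + (-123.95)|/2
= 1087.14/2 = 543.57

543.57
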